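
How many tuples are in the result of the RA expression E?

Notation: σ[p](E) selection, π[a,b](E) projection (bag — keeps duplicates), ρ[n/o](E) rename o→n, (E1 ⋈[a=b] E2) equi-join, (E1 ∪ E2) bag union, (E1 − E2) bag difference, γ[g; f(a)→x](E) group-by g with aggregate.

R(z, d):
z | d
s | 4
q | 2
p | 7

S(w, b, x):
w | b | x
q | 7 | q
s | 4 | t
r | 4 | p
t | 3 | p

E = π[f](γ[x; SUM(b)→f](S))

Subexpression sizes:
  S → 4
  γ[x; SUM(b)→f](S) → 3
  π[f](γ[x; SUM(b)→f](S)) → 3

|E| = 3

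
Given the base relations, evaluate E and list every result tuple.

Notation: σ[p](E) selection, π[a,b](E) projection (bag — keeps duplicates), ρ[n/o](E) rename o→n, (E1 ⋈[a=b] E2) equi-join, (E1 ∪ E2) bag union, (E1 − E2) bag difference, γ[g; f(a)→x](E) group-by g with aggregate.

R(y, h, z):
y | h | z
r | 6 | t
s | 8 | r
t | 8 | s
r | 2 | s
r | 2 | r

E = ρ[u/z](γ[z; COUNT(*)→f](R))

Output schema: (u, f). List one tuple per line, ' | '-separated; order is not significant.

Stepwise |·|:
  R → 5
  γ[z; COUNT(*)→f](R) → 3
  ρ[u/z](γ[z; COUNT(*)→f](R)) → 3

== RESULT ==
u | f
r | 2
s | 2
t | 1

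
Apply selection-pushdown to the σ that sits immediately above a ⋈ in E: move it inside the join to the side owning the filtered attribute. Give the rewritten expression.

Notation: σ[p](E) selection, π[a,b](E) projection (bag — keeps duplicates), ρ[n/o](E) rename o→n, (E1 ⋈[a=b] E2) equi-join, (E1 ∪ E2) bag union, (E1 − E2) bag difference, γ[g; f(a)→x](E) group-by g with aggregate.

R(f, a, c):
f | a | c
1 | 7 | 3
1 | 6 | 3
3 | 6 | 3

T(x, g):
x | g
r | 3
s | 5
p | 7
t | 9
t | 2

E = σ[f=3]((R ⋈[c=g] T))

σ filters on f, owned by the left side.
E' = (σ[f=3](R) ⋈[c=g] T)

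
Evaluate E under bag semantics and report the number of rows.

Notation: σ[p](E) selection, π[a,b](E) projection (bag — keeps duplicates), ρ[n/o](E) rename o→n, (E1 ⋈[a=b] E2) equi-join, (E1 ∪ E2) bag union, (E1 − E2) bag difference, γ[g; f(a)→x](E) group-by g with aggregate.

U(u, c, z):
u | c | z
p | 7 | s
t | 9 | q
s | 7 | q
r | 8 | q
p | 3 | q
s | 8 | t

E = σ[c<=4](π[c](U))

Row counts bottom-up:
  U → 6
  π[c](U) → 6
  σ[c<=4](π[c](U)) → 1

|E| = 1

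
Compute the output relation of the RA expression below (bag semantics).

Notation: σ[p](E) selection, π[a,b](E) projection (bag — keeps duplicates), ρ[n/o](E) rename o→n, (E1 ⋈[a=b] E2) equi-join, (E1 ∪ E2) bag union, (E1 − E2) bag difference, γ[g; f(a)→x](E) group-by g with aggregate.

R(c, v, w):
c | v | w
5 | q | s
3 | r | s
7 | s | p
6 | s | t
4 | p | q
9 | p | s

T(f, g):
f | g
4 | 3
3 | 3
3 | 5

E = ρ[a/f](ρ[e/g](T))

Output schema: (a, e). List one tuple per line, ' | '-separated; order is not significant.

Row counts bottom-up:
  T → 3
  ρ[e/g](T) → 3
  ρ[a/f](ρ[e/g](T)) → 3

== RESULT ==
a | e
3 | 3
3 | 5
4 | 3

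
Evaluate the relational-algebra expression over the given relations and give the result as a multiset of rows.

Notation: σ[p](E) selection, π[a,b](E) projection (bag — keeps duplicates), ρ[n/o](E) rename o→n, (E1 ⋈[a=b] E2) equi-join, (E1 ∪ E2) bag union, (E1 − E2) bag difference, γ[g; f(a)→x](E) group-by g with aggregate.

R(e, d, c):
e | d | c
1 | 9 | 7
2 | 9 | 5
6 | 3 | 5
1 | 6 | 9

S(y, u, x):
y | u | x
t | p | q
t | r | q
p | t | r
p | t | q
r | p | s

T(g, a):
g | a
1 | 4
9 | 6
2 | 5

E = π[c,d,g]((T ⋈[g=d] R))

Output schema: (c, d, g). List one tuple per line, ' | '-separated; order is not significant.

Per-node cardinality:
  T → 3
  R → 4
  (T ⋈[g=d] R) → 2
  π[c,d,g]((T ⋈[g=d] R)) → 2

== RESULT ==
c | d | g
5 | 9 | 9
7 | 9 | 9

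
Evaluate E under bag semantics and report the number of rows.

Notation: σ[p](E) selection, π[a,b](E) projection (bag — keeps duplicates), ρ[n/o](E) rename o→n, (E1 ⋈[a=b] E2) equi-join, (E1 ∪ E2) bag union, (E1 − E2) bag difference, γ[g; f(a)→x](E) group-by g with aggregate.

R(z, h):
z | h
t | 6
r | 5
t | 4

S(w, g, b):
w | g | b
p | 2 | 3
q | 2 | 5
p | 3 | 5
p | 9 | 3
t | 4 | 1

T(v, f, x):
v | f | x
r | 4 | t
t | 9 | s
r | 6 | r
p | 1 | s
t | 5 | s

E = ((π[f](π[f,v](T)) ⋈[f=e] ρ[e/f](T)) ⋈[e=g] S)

Stepwise |·|:
  T → 5
  π[f,v](T) → 5
  π[f](π[f,v](T)) → 5
  T → 5
  ρ[e/f](T) → 5
  (π[f](π[f,v](T)) ⋈[f=e] ρ[e/f](T)) → 5
  S → 5
  ((π[f](π[f,v](T)) ⋈[f=e] ρ[e/f](T)) ⋈[e=g] S) → 2

|E| = 2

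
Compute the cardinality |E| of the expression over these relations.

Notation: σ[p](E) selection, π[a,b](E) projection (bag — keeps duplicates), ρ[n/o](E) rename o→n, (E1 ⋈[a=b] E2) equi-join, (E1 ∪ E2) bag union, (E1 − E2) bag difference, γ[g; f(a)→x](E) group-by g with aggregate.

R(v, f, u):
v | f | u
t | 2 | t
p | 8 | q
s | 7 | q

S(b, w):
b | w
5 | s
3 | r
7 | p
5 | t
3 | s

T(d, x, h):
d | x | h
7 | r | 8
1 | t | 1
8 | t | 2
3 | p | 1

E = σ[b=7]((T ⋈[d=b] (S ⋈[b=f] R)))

Stepwise |·|:
  T → 4
  S → 5
  R → 3
  (S ⋈[b=f] R) → 1
  (T ⋈[d=b] (S ⋈[b=f] R)) → 1
  σ[b=7]((T ⋈[d=b] (S ⋈[b=f] R))) → 1

|E| = 1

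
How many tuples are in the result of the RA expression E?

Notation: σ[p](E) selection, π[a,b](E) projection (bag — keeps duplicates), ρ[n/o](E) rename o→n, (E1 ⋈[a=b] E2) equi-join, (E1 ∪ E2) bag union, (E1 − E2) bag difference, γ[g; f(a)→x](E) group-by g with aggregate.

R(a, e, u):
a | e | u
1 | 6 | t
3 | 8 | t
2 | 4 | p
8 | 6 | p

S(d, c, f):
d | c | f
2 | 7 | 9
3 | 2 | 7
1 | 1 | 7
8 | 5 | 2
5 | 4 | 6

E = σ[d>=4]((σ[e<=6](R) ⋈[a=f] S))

Subexpression sizes:
  R → 4
  σ[e<=6](R) → 3
  S → 5
  (σ[e<=6](R) ⋈[a=f] S) → 1
  σ[d>=4]((σ[e<=6](R) ⋈[a=f] S)) → 1

|E| = 1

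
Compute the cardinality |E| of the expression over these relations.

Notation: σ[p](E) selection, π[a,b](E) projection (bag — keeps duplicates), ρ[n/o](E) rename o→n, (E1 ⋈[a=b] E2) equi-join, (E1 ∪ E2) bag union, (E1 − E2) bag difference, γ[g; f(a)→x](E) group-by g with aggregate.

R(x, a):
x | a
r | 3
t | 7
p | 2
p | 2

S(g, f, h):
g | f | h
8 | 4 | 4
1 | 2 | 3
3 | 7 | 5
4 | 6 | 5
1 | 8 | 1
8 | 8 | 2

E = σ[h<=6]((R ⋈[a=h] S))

Stepwise |·|:
  R → 4
  S → 6
  (R ⋈[a=h] S) → 3
  σ[h<=6]((R ⋈[a=h] S)) → 3

|E| = 3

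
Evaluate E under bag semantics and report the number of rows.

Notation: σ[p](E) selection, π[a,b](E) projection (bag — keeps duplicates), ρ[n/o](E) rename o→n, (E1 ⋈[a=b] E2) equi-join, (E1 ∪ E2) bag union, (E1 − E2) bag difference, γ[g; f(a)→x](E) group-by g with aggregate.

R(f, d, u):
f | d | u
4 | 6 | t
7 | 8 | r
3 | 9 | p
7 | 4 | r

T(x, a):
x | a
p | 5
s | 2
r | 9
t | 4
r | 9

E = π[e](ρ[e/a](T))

Subexpression sizes:
  T → 5
  ρ[e/a](T) → 5
  π[e](ρ[e/a](T)) → 5

|E| = 5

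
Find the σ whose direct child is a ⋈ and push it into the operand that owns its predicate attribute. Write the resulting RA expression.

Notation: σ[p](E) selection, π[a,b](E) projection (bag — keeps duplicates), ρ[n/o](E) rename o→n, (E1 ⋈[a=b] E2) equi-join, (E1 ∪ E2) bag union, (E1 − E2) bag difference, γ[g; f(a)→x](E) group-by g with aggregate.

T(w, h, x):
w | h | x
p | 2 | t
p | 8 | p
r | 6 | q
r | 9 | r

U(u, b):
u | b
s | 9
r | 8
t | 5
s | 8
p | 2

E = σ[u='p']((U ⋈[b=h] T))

σ filters on u, owned by the left side.
E' = (σ[u='p'](U) ⋈[b=h] T)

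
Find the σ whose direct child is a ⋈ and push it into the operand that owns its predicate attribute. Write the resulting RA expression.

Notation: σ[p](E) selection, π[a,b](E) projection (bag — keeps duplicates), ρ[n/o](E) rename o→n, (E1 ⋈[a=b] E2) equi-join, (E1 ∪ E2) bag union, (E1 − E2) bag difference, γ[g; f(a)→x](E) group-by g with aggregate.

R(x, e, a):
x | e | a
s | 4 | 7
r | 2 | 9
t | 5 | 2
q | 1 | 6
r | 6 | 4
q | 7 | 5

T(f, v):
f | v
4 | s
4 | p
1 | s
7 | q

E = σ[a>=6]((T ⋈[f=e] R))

σ filters on a, owned by the right side.
E' = (T ⋈[f=e] σ[a>=6](R))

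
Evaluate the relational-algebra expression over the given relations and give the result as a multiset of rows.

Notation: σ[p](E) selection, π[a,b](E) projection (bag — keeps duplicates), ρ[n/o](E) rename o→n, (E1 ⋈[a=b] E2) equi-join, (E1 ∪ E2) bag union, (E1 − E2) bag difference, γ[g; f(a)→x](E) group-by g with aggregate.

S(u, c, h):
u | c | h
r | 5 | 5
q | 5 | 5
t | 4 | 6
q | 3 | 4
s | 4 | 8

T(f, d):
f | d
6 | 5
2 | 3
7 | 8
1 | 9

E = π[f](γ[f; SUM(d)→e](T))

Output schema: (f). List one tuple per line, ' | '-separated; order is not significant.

Stepwise |·|:
  T → 4
  γ[f; SUM(d)→e](T) → 4
  π[f](γ[f; SUM(d)→e](T)) → 4

== RESULT ==
f
1
2
6
7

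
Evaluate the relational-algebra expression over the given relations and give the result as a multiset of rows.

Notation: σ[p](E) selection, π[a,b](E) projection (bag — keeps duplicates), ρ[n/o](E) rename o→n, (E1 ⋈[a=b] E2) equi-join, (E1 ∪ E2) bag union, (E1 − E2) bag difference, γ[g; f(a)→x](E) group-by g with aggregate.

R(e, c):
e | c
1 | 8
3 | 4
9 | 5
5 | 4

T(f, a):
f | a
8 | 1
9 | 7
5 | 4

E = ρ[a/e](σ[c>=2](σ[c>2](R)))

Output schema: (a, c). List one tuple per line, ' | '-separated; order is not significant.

Stepwise |·|:
  R → 4
  σ[c>2](R) → 4
  σ[c>=2](σ[c>2](R)) → 4
  ρ[a/e](σ[c>=2](σ[c>2](R))) → 4

== RESULT ==
a | c
1 | 8
3 | 4
5 | 4
9 | 5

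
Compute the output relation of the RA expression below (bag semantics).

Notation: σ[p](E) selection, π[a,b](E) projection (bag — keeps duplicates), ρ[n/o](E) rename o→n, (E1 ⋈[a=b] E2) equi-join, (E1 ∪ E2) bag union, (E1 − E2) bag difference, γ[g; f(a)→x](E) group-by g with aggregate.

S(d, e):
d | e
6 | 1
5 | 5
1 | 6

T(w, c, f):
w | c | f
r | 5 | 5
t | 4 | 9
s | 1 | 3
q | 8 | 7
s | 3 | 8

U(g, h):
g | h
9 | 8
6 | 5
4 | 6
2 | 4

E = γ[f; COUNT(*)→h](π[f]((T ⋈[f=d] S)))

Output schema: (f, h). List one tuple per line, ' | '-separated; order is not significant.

Row counts bottom-up:
  T → 5
  S → 3
  (T ⋈[f=d] S) → 1
  π[f]((T ⋈[f=d] S)) → 1
  γ[f; COUNT(*)→h](π[f]((T ⋈[f=d] S))) → 1

== RESULT ==
f | h
5 | 1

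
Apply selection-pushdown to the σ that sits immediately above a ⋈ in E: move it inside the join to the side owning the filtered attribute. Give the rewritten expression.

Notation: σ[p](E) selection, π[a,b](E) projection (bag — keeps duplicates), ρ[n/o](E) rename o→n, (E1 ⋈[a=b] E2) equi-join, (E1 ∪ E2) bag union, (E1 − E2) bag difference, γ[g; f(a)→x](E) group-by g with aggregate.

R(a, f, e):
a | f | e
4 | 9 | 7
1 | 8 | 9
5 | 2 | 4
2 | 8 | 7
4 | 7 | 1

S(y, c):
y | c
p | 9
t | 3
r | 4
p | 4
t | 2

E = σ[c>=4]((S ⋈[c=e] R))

σ filters on c, owned by the left side.
E' = (σ[c>=4](S) ⋈[c=e] R)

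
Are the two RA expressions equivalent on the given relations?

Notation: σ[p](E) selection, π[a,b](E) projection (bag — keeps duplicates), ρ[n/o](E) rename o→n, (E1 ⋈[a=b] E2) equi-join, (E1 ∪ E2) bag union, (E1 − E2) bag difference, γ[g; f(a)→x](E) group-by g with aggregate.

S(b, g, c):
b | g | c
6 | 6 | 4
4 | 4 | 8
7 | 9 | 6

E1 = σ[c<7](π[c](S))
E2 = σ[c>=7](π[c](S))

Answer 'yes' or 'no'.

E1 per-node cardinality:
  S → 3
  π[c](S) → 3
  σ[c<7](π[c](S)) → 2
E2 per-node cardinality:
  S → 3
  π[c](S) → 3
  σ[c>=7](π[c](S)) → 1

E1 result:
c
4
6
E2 result:
c
8
Witness: (6,) appears 1× in E1 but 0× in E2.

no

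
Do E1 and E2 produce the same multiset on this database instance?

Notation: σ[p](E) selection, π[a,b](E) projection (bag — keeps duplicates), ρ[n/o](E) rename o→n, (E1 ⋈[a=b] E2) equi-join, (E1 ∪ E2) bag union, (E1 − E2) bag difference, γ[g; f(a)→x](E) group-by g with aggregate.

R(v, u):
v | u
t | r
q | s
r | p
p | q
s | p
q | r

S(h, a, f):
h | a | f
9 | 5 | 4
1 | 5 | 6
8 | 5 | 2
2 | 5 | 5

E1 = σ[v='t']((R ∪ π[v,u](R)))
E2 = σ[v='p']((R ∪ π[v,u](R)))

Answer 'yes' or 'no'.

E1 per-node cardinality:
  R → 6
  R → 6
  π[v,u](R) → 6
  (R ∪ π[v,u](R)) → 12
  σ[v='t']((R ∪ π[v,u](R))) → 2
E2 per-node cardinality:
  R → 6
  R → 6
  π[v,u](R) → 6
  (R ∪ π[v,u](R)) → 12
  σ[v='p']((R ∪ π[v,u](R))) → 2

E1 result:
v | u
t | r
t | r
E2 result:
v | u
p | q
p | q
Witness: ('t', 'r') appears 2× in E1 but 0× in E2.

no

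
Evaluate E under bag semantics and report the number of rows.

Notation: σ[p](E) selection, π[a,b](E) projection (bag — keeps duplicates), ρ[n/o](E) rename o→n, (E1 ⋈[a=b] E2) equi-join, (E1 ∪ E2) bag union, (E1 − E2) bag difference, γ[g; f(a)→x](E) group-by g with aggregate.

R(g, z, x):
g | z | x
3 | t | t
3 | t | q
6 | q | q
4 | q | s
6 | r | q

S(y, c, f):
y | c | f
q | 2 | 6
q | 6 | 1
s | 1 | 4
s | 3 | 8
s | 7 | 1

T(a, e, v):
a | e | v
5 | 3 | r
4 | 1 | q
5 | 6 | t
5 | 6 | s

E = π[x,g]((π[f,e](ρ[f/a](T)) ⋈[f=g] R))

Stepwise |·|:
  T → 4
  ρ[f/a](T) → 4
  π[f,e](ρ[f/a](T)) → 4
  R → 5
  (π[f,e](ρ[f/a](T)) ⋈[f=g] R) → 1
  π[x,g]((π[f,e](ρ[f/a](T)) ⋈[f=g] R)) → 1

|E| = 1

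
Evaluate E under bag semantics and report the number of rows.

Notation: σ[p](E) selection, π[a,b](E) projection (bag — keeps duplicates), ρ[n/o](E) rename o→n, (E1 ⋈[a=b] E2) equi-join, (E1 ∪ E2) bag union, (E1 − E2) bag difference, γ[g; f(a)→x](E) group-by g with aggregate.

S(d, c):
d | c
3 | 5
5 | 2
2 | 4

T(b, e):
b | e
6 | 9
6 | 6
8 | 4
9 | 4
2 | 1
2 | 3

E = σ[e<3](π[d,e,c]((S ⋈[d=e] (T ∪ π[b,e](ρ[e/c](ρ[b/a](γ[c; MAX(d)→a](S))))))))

Row counts bottom-up:
  S → 3
  T → 6
  S → 3
  γ[c; MAX(d)→a](S) → 3
  ρ[b/a](γ[c; MAX(d)→a](S)) → 3
  ρ[e/c](ρ[b/a](γ[c; MAX(d)→a](S))) → 3
  π[b,e](ρ[e/c](ρ[b/a](γ[c; MAX(d)→a](S)))) → 3
  (T ∪ π[b,e](ρ[e/c](ρ[b/a](γ[c; MAX(d)→a](S))))) → 9
  (S ⋈[d=e] (T ∪ π[b,e](ρ[e/c](ρ[b/a](γ[c; MAX(d)→a](S)))))) → 3
  π[d,e,c]((S ⋈[d=e] (T ∪ π[b,e](ρ[e/c](ρ[b/a](γ[c; MAX(d)→a](S))))))) → 3
  σ[e<3](π[d,e,c]((S ⋈[d=e] (T ∪ π[b,e](ρ[e/c](ρ[b/a](γ[c; MAX(d)→a](S)))))))) → 1

|E| = 1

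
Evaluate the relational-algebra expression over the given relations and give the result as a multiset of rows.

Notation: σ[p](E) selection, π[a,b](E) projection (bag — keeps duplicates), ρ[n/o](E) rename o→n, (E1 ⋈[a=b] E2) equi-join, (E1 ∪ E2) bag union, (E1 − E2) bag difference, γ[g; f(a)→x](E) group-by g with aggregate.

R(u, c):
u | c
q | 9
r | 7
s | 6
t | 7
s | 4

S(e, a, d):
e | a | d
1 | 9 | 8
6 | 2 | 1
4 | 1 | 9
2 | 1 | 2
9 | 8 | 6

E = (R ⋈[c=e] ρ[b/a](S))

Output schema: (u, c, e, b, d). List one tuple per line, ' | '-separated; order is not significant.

Subexpression sizes:
  R → 5
  S → 5
  ρ[b/a](S) → 5
  (R ⋈[c=e] ρ[b/a](S)) → 3

== RESULT ==
u | c | e | b | d
q | 9 | 9 | 8 | 6
s | 4 | 4 | 1 | 9
s | 6 | 6 | 2 | 1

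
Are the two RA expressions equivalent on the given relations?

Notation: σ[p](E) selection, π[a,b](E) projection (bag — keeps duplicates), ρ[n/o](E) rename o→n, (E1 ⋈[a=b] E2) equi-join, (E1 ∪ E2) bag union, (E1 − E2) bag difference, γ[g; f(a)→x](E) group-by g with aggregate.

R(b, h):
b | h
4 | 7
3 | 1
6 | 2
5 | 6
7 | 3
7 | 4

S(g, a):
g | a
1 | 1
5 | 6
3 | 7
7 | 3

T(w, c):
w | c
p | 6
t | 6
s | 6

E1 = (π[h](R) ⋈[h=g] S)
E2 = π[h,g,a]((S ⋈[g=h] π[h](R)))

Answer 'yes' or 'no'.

E1 row counts bottom-up:
  R → 6
  π[h](R) → 6
  S → 4
  (π[h](R) ⋈[h=g] S) → 3
E2 row counts bottom-up:
  S → 4
  R → 6
  π[h](R) → 6
  (S ⋈[g=h] π[h](R)) → 3
  π[h,g,a]((S ⋈[g=h] π[h](R))) → 3

E1 and E2 produce the same multiset:
h | g | a
1 | 1 | 1
3 | 3 | 7
7 | 7 | 3

yes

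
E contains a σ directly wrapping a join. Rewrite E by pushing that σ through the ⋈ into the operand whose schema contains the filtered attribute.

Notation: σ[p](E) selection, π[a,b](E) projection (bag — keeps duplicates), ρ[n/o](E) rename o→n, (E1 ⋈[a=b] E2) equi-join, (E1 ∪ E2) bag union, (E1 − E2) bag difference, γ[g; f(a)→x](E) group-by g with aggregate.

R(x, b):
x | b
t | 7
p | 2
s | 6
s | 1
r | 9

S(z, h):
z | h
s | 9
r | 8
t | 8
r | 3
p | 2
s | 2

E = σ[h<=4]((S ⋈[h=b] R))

σ filters on h, owned by the left side.
E' = (σ[h<=4](S) ⋈[h=b] R)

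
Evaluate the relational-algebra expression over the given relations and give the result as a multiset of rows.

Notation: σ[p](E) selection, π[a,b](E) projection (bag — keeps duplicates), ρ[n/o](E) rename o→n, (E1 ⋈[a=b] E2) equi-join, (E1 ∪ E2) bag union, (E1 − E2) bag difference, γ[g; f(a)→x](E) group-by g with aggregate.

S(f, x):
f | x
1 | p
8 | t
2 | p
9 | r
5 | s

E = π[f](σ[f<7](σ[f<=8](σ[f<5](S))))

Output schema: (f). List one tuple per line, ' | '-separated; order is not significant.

Stepwise |·|:
  S → 5
  σ[f<5](S) → 2
  σ[f<=8](σ[f<5](S)) → 2
  σ[f<7](σ[f<=8](σ[f<5](S))) → 2
  π[f](σ[f<7](σ[f<=8](σ[f<5](S)))) → 2

== RESULT ==
f
1
2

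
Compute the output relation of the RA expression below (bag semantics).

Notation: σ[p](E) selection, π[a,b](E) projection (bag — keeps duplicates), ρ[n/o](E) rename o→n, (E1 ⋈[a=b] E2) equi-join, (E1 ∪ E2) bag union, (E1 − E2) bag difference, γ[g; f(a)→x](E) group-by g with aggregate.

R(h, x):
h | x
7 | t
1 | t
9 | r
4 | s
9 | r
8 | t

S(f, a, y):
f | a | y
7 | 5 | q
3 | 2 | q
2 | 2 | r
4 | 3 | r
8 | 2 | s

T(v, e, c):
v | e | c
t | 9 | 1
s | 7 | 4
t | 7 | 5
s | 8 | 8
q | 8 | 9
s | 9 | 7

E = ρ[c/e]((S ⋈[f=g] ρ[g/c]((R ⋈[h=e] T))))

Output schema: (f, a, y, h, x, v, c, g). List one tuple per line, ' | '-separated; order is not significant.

Subexpression sizes:
  S → 5
  R → 6
  T → 6
  (R ⋈[h=e] T) → 8
  ρ[g/c]((R ⋈[h=e] T)) → 8
  (S ⋈[f=g] ρ[g/c]((R ⋈[h=e] T))) → 4
  ρ[c/e]((S ⋈[f=g] ρ[g/c]((R ⋈[h=e] T)))) → 4

== RESULT ==
f | a | y | h | x | v | c | g
4 | 3 | r | 7 | t | s | 7 | 4
7 | 5 | q | 9 | r | s | 9 | 7
7 | 5 | q | 9 | r | s | 9 | 7
8 | 2 | s | 8 | t | s | 8 | 8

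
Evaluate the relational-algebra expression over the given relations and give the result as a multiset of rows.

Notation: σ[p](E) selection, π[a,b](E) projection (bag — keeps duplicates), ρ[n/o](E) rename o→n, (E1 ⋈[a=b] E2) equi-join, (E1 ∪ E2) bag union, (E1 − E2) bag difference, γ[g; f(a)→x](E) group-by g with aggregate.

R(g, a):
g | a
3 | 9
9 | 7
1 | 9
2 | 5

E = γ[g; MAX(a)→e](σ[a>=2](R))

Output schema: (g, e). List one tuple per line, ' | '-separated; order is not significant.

Stepwise |·|:
  R → 4
  σ[a>=2](R) → 4
  γ[g; MAX(a)→e](σ[a>=2](R)) → 4

== RESULT ==
g | e
1 | 9
2 | 5
3 | 9
9 | 7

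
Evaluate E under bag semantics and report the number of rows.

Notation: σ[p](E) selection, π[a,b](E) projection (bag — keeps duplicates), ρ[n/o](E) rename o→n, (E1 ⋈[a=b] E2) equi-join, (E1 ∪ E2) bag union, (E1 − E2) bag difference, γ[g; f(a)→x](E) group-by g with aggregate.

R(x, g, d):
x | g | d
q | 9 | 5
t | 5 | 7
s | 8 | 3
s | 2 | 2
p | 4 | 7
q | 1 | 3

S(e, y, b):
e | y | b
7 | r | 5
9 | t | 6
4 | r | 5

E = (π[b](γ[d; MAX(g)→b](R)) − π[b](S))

Subexpression sizes:
  R → 6
  γ[d; MAX(g)→b](R) → 4
  π[b](γ[d; MAX(g)→b](R)) → 4
  S → 3
  π[b](S) → 3
  (π[b](γ[d; MAX(g)→b](R)) − π[b](S)) → 3

|E| = 3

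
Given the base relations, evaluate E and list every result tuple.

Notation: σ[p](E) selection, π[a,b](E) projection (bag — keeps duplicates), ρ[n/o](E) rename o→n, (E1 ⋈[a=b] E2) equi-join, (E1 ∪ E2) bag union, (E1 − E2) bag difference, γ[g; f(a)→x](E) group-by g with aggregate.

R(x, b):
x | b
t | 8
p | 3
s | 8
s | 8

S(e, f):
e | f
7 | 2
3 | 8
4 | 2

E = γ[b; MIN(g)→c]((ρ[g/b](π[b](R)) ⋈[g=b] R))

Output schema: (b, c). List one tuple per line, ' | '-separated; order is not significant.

Row counts bottom-up:
  R → 4
  π[b](R) → 4
  ρ[g/b](π[b](R)) → 4
  R → 4
  (ρ[g/b](π[b](R)) ⋈[g=b] R) → 10
  γ[b; MIN(g)→c]((ρ[g/b](π[b](R)) ⋈[g=b] R)) → 2

== RESULT ==
b | c
3 | 3
8 | 8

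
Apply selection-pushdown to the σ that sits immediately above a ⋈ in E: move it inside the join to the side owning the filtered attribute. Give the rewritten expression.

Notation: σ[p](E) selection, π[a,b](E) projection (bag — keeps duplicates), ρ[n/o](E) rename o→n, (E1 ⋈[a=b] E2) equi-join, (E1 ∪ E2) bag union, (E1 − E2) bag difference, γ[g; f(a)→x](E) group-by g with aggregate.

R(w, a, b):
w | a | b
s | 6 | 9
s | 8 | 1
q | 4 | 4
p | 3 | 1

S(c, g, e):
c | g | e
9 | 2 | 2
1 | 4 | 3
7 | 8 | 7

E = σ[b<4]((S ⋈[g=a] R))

σ filters on b, owned by the right side.
E' = (S ⋈[g=a] σ[b<4](R))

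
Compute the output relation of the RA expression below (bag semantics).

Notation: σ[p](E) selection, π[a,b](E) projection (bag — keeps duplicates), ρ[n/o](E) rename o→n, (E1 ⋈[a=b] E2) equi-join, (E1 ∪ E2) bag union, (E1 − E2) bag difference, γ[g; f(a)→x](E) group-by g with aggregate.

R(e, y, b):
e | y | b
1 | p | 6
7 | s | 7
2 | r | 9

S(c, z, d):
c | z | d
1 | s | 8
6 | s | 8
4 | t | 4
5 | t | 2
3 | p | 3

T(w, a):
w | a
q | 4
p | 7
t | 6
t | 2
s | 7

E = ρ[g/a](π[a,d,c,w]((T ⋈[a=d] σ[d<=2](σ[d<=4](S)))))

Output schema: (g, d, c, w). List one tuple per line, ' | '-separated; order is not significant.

Row counts bottom-up:
  T → 5
  S → 5
  σ[d<=4](S) → 3
  σ[d<=2](σ[d<=4](S)) → 1
  (T ⋈[a=d] σ[d<=2](σ[d<=4](S))) → 1
  π[a,d,c,w]((T ⋈[a=d] σ[d<=2](σ[d<=4](S)))) → 1
  ρ[g/a](π[a,d,c,w]((T ⋈[a=d] σ[d<=2](σ[d<=4](S))))) → 1

== RESULT ==
g | d | c | w
2 | 2 | 5 | t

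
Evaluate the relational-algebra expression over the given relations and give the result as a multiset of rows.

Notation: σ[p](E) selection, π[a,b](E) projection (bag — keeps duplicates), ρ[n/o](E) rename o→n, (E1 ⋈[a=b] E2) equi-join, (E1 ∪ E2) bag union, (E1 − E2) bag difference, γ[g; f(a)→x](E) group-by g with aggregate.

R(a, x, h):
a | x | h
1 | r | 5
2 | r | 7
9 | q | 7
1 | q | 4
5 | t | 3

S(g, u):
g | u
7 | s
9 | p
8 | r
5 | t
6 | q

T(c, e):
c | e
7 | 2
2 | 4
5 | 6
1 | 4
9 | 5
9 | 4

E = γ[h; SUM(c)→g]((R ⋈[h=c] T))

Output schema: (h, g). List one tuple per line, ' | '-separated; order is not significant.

Stepwise |·|:
  R → 5
  T → 6
  (R ⋈[h=c] T) → 3
  γ[h; SUM(c)→g]((R ⋈[h=c] T)) → 2

== RESULT ==
h | g
5 | 5
7 | 14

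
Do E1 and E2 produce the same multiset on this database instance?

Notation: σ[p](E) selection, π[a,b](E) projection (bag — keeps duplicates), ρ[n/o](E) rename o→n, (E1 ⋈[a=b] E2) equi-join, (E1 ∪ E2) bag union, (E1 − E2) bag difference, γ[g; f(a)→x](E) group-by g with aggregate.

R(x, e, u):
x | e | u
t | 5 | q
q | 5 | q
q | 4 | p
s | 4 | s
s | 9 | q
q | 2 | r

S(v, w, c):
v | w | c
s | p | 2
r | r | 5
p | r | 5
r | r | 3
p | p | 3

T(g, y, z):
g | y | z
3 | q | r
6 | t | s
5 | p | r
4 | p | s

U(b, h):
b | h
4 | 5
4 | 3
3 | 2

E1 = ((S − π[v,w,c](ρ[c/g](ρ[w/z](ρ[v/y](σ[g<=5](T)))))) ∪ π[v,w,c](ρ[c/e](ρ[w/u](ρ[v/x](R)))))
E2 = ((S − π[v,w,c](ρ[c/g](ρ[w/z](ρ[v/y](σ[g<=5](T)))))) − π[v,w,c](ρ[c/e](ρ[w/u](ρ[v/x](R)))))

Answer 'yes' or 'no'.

E1 stepwise |·|:
  S → 5
  T → 4
  σ[g<=5](T) → 3
  ρ[v/y](σ[g<=5](T)) → 3
  ρ[w/z](ρ[v/y](σ[g<=5](T))) → 3
  ρ[c/g](ρ[w/z](ρ[v/y](σ[g<=5](T)))) → 3
  π[v,w,c](ρ[c/g](ρ[w/z](ρ[v/y](σ[g<=5](T))))) → 3
  (S − π[v,w,c](ρ[c/g](ρ[w/z](ρ[v/y](σ[g<=5](T)))))) → 4
  R → 6
  ρ[v/x](R) → 6
  ρ[w/u](ρ[v/x](R)) → 6
  ρ[c/e](ρ[w/u](ρ[v/x](R))) → 6
  π[v,w,c](ρ[c/e](ρ[w/u](ρ[v/x](R)))) → 6
  ((S − π[v,w,c](ρ[c/g](ρ[w/z](ρ[v/y](σ[g<=5](T)))))) ∪ π[v,w,c](ρ[c/e](ρ[w/u](ρ[v/x](R))))) → 10
E2 stepwise |·|:
  S → 5
  T → 4
  σ[g<=5](T) → 3
  ρ[v/y](σ[g<=5](T)) → 3
  ρ[w/z](ρ[v/y](σ[g<=5](T))) → 3
  ρ[c/g](ρ[w/z](ρ[v/y](σ[g<=5](T)))) → 3
  π[v,w,c](ρ[c/g](ρ[w/z](ρ[v/y](σ[g<=5](T))))) → 3
  (S − π[v,w,c](ρ[c/g](ρ[w/z](ρ[v/y](σ[g<=5](T)))))) → 4
  R → 6
  ρ[v/x](R) → 6
  ρ[w/u](ρ[v/x](R)) → 6
  ρ[c/e](ρ[w/u](ρ[v/x](R))) → 6
  π[v,w,c](ρ[c/e](ρ[w/u](ρ[v/x](R)))) → 6
  ((S − π[v,w,c](ρ[c/g](ρ[w/z](ρ[v/y](σ[g<=5](T)))))) − π[v,w,c](ρ[c/e](ρ[w/u](ρ[v/x](R))))) → 4

E1 result:
v | w | c
p | p | 3
q | p | 4
q | q | 5
q | r | 2
r | r | 3
r | r | 5
s | p | 2
s | q | 9
s | s | 4
t | q | 5
E2 result:
v | w | c
p | p | 3
r | r | 3
r | r | 5
s | p | 2
Witness: ('s', 'q', 9) appears 1× in E1 but 0× in E2.

no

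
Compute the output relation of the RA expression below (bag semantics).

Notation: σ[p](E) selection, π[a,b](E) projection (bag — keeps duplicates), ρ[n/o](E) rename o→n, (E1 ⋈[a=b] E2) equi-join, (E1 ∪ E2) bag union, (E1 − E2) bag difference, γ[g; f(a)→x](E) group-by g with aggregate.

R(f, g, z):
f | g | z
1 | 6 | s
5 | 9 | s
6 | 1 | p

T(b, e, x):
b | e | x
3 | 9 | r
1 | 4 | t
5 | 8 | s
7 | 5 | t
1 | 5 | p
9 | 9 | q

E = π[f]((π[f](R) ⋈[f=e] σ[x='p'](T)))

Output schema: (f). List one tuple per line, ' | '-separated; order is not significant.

Row counts bottom-up:
  R → 3
  π[f](R) → 3
  T → 6
  σ[x='p'](T) → 1
  (π[f](R) ⋈[f=e] σ[x='p'](T)) → 1
  π[f]((π[f](R) ⋈[f=e] σ[x='p'](T))) → 1

== RESULT ==
f
5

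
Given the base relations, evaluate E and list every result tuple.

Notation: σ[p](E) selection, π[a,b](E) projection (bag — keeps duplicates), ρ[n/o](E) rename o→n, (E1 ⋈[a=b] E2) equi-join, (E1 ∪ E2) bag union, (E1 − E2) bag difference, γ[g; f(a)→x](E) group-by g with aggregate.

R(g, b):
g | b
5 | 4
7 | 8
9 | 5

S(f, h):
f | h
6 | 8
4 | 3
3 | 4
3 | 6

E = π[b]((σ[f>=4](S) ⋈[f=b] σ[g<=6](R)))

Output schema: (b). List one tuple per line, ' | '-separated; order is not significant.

Stepwise |·|:
  S → 4
  σ[f>=4](S) → 2
  R → 3
  σ[g<=6](R) → 1
  (σ[f>=4](S) ⋈[f=b] σ[g<=6](R)) → 1
  π[b]((σ[f>=4](S) ⋈[f=b] σ[g<=6](R))) → 1

== RESULT ==
b
4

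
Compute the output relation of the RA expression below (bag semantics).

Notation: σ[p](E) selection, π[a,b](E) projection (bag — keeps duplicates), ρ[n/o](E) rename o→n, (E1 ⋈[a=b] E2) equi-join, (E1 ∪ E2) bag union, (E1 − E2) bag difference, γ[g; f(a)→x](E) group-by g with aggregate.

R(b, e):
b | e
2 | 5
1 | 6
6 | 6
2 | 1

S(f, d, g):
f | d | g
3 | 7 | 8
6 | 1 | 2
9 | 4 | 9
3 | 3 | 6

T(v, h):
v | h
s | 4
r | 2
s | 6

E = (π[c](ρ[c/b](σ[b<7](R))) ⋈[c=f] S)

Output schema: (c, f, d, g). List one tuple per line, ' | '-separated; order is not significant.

Row counts bottom-up:
  R → 4
  σ[b<7](R) → 4
  ρ[c/b](σ[b<7](R)) → 4
  π[c](ρ[c/b](σ[b<7](R))) → 4
  S → 4
  (π[c](ρ[c/b](σ[b<7](R))) ⋈[c=f] S) → 1

== RESULT ==
c | f | d | g
6 | 6 | 1 | 2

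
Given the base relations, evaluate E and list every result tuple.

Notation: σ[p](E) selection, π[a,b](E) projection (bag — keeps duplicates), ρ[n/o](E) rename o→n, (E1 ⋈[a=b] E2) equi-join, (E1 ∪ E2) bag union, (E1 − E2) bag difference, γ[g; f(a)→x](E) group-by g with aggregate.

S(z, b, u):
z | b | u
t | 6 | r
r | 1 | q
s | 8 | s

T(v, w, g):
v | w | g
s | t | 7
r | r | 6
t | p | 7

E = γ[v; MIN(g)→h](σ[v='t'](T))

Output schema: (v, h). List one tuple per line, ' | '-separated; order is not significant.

Per-node cardinality:
  T → 3
  σ[v='t'](T) → 1
  γ[v; MIN(g)→h](σ[v='t'](T)) → 1

== RESULT ==
v | h
t | 7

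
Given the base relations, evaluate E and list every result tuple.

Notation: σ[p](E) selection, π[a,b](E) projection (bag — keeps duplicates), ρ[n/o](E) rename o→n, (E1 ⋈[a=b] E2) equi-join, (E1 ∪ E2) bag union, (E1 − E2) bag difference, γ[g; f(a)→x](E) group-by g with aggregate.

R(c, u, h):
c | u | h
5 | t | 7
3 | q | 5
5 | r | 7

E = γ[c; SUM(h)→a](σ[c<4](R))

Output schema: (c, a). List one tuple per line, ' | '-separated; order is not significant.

Subexpression sizes:
  R → 3
  σ[c<4](R) → 1
  γ[c; SUM(h)→a](σ[c<4](R)) → 1

== RESULT ==
c | a
3 | 5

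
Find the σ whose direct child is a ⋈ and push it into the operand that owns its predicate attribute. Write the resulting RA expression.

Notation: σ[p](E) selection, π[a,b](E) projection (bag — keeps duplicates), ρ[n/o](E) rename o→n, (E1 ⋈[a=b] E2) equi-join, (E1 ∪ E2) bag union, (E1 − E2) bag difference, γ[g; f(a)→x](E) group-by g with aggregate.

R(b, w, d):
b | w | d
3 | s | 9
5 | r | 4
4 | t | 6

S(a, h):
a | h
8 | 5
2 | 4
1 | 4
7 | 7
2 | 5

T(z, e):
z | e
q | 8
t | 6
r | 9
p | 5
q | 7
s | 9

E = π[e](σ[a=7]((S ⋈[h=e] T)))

σ filters on a, owned by the left side.
E' = π[e]((σ[a=7](S) ⋈[h=e] T))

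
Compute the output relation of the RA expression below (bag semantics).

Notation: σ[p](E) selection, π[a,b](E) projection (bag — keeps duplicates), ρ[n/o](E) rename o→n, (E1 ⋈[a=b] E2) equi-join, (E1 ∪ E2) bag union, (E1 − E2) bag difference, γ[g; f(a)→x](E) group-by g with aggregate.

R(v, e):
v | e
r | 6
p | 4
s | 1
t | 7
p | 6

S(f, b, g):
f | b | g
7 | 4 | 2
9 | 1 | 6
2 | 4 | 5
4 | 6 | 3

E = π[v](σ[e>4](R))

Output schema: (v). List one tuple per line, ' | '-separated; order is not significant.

Row counts bottom-up:
  R → 5
  σ[e>4](R) → 3
  π[v](σ[e>4](R)) → 3

== RESULT ==
v
p
r
t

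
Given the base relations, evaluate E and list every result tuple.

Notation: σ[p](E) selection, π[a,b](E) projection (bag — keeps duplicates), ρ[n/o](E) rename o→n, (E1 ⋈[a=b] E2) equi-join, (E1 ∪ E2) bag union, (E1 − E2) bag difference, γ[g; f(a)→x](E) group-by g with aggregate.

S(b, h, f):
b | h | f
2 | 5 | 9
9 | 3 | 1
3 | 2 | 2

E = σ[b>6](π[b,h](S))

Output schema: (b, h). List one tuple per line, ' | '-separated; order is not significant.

Row counts bottom-up:
  S → 3
  π[b,h](S) → 3
  σ[b>6](π[b,h](S)) → 1

== RESULT ==
b | h
9 | 3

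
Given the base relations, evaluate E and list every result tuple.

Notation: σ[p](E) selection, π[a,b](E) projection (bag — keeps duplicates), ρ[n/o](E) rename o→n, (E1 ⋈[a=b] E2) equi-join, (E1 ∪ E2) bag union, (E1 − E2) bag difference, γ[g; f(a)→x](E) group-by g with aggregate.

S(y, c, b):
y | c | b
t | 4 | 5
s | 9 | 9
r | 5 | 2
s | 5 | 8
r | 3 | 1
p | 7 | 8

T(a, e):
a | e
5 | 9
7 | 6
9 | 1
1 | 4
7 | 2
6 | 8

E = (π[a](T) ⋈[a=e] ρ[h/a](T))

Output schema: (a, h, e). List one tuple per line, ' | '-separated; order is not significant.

Per-node cardinality:
  T → 6
  π[a](T) → 6
  T → 6
  ρ[h/a](T) → 6
  (π[a](T) ⋈[a=e] ρ[h/a](T)) → 3

== RESULT ==
a | h | e
1 | 9 | 1
6 | 7 | 6
9 | 5 | 9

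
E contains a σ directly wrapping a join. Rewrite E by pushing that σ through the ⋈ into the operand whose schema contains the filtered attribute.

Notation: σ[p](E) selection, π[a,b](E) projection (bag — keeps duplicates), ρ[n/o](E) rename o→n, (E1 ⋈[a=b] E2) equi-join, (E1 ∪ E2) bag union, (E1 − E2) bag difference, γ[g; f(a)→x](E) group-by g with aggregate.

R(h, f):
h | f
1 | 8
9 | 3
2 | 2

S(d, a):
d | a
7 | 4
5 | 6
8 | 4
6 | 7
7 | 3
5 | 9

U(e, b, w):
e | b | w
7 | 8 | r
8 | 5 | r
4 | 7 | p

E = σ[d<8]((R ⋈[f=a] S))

σ filters on d, owned by the right side.
E' = (R ⋈[f=a] σ[d<8](S))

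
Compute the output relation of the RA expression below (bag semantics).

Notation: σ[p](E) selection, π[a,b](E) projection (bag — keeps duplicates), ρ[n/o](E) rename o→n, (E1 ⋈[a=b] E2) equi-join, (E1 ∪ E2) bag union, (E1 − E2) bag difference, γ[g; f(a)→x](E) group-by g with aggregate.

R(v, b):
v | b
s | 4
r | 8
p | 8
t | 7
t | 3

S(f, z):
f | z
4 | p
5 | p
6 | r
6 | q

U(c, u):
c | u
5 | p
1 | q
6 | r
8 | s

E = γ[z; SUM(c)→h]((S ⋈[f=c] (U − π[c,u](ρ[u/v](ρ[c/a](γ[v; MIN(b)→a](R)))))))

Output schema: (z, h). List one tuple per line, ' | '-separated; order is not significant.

Row counts bottom-up:
  S → 4
  U → 4
  R → 5
  γ[v; MIN(b)→a](R) → 4
  ρ[c/a](γ[v; MIN(b)→a](R)) → 4
  ρ[u/v](ρ[c/a](γ[v; MIN(b)→a](R))) → 4
  π[c,u](ρ[u/v](ρ[c/a](γ[v; MIN(b)→a](R)))) → 4
  (U − π[c,u](ρ[u/v](ρ[c/a](γ[v; MIN(b)→a](R))))) → 4
  (S ⋈[f=c] (U − π[c,u](ρ[u/v](ρ[c/a](γ[v; MIN(b)→a](R)))))) → 3
  γ[z; SUM(c)→h]((S ⋈[f=c] (U − π[c,u](ρ[u/v](ρ[c/a](γ[v; MIN(b)→a](R))))))) → 3

== RESULT ==
z | h
p | 5
q | 6
r | 6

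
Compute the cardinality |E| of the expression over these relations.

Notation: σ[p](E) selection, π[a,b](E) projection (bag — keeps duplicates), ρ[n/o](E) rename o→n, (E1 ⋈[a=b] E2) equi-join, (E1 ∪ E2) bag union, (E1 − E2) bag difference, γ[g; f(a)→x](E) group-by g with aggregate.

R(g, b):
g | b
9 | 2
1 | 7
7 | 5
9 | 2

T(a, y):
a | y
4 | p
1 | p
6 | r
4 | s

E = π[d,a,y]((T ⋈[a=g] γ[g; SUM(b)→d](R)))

Stepwise |·|:
  T → 4
  R → 4
  γ[g; SUM(b)→d](R) → 3
  (T ⋈[a=g] γ[g; SUM(b)→d](R)) → 1
  π[d,a,y]((T ⋈[a=g] γ[g; SUM(b)→d](R))) → 1

|E| = 1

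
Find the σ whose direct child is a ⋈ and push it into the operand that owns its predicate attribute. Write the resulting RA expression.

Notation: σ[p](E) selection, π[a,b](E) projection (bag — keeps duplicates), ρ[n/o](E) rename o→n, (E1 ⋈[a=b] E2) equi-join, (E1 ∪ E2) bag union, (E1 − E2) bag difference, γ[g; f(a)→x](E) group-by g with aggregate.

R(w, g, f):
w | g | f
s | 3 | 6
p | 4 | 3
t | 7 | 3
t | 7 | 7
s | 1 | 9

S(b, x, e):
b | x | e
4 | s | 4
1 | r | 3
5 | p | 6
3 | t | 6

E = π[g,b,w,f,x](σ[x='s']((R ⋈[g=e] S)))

σ filters on x, owned by the right side.
E' = π[g,b,w,f,x]((R ⋈[g=e] σ[x='s'](S)))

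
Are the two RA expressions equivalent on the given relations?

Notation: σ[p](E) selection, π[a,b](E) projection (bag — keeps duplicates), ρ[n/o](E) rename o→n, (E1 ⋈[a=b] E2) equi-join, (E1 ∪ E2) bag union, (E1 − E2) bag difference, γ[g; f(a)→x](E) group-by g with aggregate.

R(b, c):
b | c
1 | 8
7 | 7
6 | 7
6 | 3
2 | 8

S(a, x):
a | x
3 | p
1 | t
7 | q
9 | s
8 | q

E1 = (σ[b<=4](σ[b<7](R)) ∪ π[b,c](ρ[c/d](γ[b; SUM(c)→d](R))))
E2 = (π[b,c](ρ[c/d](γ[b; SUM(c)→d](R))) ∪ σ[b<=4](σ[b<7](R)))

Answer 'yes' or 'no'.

E1 row counts bottom-up:
  R → 5
  σ[b<7](R) → 4
  σ[b<=4](σ[b<7](R)) → 2
  R → 5
  γ[b; SUM(c)→d](R) → 4
  ρ[c/d](γ[b; SUM(c)→d](R)) → 4
  π[b,c](ρ[c/d](γ[b; SUM(c)→d](R))) → 4
  (σ[b<=4](σ[b<7](R)) ∪ π[b,c](ρ[c/d](γ[b; SUM(c)→d](R)))) → 6
E2 row counts bottom-up:
  R → 5
  γ[b; SUM(c)→d](R) → 4
  ρ[c/d](γ[b; SUM(c)→d](R)) → 4
  π[b,c](ρ[c/d](γ[b; SUM(c)→d](R))) → 4
  R → 5
  σ[b<7](R) → 4
  σ[b<=4](σ[b<7](R)) → 2
  (π[b,c](ρ[c/d](γ[b; SUM(c)→d](R))) ∪ σ[b<=4](σ[b<7](R))) → 6

E1 and E2 produce the same multiset:
b | c
1 | 8
1 | 8
2 | 8
2 | 8
6 | 10
7 | 7

yes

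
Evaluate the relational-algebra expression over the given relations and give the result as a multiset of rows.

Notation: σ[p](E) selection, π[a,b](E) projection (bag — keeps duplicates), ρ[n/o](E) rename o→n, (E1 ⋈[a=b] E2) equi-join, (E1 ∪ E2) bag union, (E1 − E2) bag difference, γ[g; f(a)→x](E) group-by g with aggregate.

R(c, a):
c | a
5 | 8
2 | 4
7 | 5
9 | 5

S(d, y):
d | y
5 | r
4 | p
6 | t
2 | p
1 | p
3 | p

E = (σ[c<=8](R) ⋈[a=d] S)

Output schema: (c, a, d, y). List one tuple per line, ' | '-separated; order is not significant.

Subexpression sizes:
  R → 4
  σ[c<=8](R) → 3
  S → 6
  (σ[c<=8](R) ⋈[a=d] S) → 2

== RESULT ==
c | a | d | y
2 | 4 | 4 | p
7 | 5 | 5 | r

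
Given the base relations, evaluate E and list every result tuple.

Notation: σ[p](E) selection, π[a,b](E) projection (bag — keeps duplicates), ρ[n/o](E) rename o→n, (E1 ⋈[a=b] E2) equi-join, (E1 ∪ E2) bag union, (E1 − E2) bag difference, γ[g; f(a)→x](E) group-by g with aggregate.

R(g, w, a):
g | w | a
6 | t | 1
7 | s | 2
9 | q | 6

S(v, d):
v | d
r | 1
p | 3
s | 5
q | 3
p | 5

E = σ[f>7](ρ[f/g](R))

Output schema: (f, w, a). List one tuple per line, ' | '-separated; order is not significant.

Subexpression sizes:
  R → 3
  ρ[f/g](R) → 3
  σ[f>7](ρ[f/g](R)) → 1

== RESULT ==
f | w | a
9 | q | 6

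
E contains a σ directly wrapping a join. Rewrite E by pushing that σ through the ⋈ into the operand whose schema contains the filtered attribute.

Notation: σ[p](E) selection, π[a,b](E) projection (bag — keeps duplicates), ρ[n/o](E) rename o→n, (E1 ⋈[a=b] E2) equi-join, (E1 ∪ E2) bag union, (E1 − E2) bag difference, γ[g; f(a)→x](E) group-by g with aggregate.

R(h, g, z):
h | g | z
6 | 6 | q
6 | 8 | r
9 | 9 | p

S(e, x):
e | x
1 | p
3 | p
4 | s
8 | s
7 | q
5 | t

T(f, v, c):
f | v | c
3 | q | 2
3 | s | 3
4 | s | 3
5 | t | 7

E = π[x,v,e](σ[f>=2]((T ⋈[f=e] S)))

σ filters on f, owned by the left side.
E' = π[x,v,e]((σ[f>=2](T) ⋈[f=e] S))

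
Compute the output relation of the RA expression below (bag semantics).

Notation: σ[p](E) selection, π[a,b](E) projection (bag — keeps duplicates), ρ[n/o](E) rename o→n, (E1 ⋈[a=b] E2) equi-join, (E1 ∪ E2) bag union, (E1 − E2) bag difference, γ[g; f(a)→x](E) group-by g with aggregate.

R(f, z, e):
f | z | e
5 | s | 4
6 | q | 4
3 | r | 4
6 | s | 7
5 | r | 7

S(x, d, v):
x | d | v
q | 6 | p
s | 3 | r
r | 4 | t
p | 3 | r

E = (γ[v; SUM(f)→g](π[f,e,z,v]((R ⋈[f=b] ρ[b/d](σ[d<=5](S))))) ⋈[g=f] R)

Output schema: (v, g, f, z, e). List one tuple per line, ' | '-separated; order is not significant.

Row counts bottom-up:
  R → 5
  S → 4
  σ[d<=5](S) → 3
  ρ[b/d](σ[d<=5](S)) → 3
  (R ⋈[f=b] ρ[b/d](σ[d<=5](S))) → 2
  π[f,e,z,v]((R ⋈[f=b] ρ[b/d](σ[d<=5](S)))) → 2
  γ[v; SUM(f)→g](π[f,e,z,v]((R ⋈[f=b] ρ[b/d](σ[d<=5](S))))) → 1
  R → 5
  (γ[v; SUM(f)→g](π[f,e,z,v]((R ⋈[f=b] ρ[b/d](σ[d<=5](S))))) ⋈[g=f] R) → 2

== RESULT ==
v | g | f | z | e
r | 6 | 6 | q | 4
r | 6 | 6 | s | 7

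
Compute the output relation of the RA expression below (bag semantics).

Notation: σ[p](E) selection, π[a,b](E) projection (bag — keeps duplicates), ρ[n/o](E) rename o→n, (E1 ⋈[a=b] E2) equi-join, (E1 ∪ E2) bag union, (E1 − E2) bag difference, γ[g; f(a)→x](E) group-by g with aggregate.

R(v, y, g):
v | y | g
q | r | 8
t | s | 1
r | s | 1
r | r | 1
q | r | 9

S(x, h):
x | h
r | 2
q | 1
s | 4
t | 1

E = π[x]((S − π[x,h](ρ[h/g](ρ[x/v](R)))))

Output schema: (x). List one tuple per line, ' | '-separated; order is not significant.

Per-node cardinality:
  S → 4
  R → 5
  ρ[x/v](R) → 5
  ρ[h/g](ρ[x/v](R)) → 5
  π[x,h](ρ[h/g](ρ[x/v](R))) → 5
  (S − π[x,h](ρ[h/g](ρ[x/v](R)))) → 3
  π[x]((S − π[x,h](ρ[h/g](ρ[x/v](R))))) → 3

== RESULT ==
x
q
r
s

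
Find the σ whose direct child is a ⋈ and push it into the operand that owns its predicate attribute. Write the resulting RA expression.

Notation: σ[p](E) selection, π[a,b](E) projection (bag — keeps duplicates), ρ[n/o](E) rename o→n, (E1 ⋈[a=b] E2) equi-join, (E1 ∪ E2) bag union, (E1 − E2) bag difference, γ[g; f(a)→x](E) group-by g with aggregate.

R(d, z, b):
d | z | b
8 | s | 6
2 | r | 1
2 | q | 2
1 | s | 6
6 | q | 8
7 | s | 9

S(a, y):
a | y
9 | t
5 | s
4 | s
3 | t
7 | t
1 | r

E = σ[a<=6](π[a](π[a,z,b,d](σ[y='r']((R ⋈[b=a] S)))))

σ filters on y, owned by the right side.
E' = σ[a<=6](π[a](π[a,z,b,d]((R ⋈[b=a] σ[y='r'](S)))))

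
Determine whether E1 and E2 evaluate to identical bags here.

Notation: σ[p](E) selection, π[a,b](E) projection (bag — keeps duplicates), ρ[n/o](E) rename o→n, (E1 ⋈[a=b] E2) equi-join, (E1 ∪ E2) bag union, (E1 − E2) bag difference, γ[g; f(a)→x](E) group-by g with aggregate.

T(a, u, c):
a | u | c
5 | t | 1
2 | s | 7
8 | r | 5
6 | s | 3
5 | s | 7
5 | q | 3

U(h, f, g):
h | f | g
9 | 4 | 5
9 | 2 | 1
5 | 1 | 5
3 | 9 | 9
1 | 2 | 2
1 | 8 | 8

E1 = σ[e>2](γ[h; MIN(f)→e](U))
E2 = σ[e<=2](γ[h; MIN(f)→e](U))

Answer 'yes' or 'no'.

E1 per-node cardinality:
  U → 6
  γ[h; MIN(f)→e](U) → 4
  σ[e>2](γ[h; MIN(f)→e](U)) → 1
E2 per-node cardinality:
  U → 6
  γ[h; MIN(f)→e](U) → 4
  σ[e<=2](γ[h; MIN(f)→e](U)) → 3

E1 result:
h | e
3 | 9
E2 result:
h | e
1 | 2
5 | 1
9 | 2
Witness: (5, 1) appears 0× in E1 but 1× in E2.

no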